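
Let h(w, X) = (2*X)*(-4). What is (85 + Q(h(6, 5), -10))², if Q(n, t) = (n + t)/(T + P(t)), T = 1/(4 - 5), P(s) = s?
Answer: 970225/121 ≈ 8018.4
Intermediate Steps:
h(w, X) = -8*X
T = -1 (T = 1/(-1) = -1)
Q(n, t) = (n + t)/(-1 + t)
(85 + Q(h(6, 5), -10))² = (85 + (-8*5 - 10)/(-1 - 10))² = (85 + (-40 - 10)/(-11))² = (85 - 1/11*(-50))² = (85 + 50/11)² = (985/11)² = 970225/121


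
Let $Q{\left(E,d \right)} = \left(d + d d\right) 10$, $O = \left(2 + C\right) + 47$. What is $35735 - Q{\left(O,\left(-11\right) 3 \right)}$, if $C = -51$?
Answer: $25175$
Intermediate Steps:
$O = -2$ ($O = \left(2 - 51\right) + 47 = -49 + 47 = -2$)
$Q{\left(E,d \right)} = 10 d + 10 d^{2}$ ($Q{\left(E,d \right)} = \left(d + d^{2}\right) 10 = 10 d + 10 d^{2}$)
$35735 - Q{\left(O,\left(-11\right) 3 \right)} = 35735 - 10 \left(\left(-11\right) 3\right) \left(1 - 33\right) = 35735 - 10 \left(-33\right) \left(1 - 33\right) = 35735 - 10 \left(-33\right) \left(-32\right) = 35735 - 10560 = 25175$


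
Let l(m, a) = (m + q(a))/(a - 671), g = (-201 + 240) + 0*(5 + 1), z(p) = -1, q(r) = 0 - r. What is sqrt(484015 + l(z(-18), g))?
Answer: sqrt(3020738010)/79 ≈ 695.71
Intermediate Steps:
q(r) = -r
g = 39 (g = 39 + 0*6 = 39 + 0 = 39)
l(m, a) = (m - a)/(-671 + a) (l(m, a) = (m - a)/(a - 671) = (m - a)/(-671 + a))
sqrt(484015 + l(z(-18), g)) = sqrt(484015 + (-1 - 1*39)/(-671 + 39)) = sqrt(484015 + (-1 - 39)/(-632)) = sqrt(484015 - 1/632*(-40)) = sqrt(484015 + 5/79) = sqrt(38237190/79) = sqrt(3020738010)/79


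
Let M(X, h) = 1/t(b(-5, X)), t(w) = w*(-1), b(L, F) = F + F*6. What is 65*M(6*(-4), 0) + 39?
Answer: 6617/168 ≈ 39.387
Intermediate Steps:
b(L, F) = 7*F (b(L, F) = F + 6*F = 7*F)
t(w) = -w
M(X, h) = -1/(7*X) (M(X, h) = 1/(-7*X) = -1/(7*X))
65*M(6*(-4), 0) + 39 = 65*(-1/(7*(6*(-4)))) + 39 = 65*(-1/7/(-24)) + 39 = 65*(-1/7*(-1/24)) + 39 = 65*(1/168) + 39 = 65/168 + 39 = 6617/168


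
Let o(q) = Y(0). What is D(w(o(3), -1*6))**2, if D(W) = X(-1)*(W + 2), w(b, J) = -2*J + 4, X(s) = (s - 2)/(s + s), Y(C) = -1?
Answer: 729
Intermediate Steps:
o(q) = -1
X(s) = (-2 + s)/(2*s) (X(s) = (-2 + s)/((2*s)) = (-2 + s)*(1/(2*s)) = (-2 + s)/(2*s))
w(b, J) = 4 - 2*J
D(W) = 3 + 3*W/2 (D(W) = ((1/2)*(-2 - 1)/(-1))*(W + 2) = ((1/2)*(-1)*(-3))*(2 + W) = 3*(2 + W)/2 = 3 + 3*W/2)
D(w(o(3), -1*6))**2 = (3 + 3*(4 - (-2)*6)/2)**2 = (3 + 3*(4 - 2*(-6))/2)**2 = (3 + 3*(4 + 12)/2)**2 = (3 + (3/2)*16)**2 = (3 + 24)**2 = 27**2 = 729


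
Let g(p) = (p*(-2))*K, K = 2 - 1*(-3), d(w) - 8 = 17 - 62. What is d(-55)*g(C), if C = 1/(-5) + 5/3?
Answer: 1628/3 ≈ 542.67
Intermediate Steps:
C = 22/15 (C = 1*(-⅕) + 5*(⅓) = -⅕ + 5/3 = 22/15 ≈ 1.4667)
d(w) = -37 (d(w) = 8 + (17 - 62) = 8 - 45 = -37)
K = 5 (K = 2 + 3 = 5)
g(p) = -10*p (g(p) = (p*(-2))*5 = -2*p*5 = -10*p)
d(-55)*g(C) = -(-370)*22/15 = -37*(-44/3) = 1628/3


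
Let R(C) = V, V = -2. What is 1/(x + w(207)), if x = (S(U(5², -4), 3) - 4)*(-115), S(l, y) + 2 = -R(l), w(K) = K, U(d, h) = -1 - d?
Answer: 1/667 ≈ 0.0014993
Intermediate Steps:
R(C) = -2
S(l, y) = 0 (S(l, y) = -2 - 1*(-2) = -2 + 2 = 0)
x = 460 (x = (0 - 4)*(-115) = -4*(-115) = 460)
1/(x + w(207)) = 1/(460 + 207) = 1/667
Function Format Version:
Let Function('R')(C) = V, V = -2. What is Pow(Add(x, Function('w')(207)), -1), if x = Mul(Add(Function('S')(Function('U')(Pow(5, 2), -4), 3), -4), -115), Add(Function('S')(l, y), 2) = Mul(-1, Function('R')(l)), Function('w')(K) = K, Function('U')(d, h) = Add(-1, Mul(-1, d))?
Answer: Rational(1, 667) ≈ 0.0014993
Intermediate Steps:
Function('R')(C) = -2
Function('S')(l, y) = 0 (Function('S')(l, y) = Add(-2, Mul(-1, -2)) = Add(-2, 2) = 0)
x = 460 (x = Mul(Add(0, -4), -115) = Mul(-4, -115) = 460)
Pow(Add(x, Function('w')(207)), -1) = Pow(Add(460, 207), -1) = Pow(667, -1) = Rational(1, 667)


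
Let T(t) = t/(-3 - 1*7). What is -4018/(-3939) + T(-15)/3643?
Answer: 29286965/28699554 ≈ 1.0205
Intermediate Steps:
T(t) = -t/10 (T(t) = t/(-3 - 7) = t/(-10) = t*(-⅒) = -t/10)
-4018/(-3939) + T(-15)/3643 = -4018/(-3939) - ⅒*(-15)/3643 = -4018*(-1/3939) + (3/2)*(1/3643) = 4018/3939 + 3/7286 = 29286965/28699554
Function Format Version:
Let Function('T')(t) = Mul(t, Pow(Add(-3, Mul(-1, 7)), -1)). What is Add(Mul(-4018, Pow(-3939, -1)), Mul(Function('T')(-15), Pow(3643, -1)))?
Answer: Rational(29286965, 28699554) ≈ 1.0205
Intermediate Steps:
Function('T')(t) = Mul(Rational(-1, 10), t) (Function('T')(t) = Mul(t, Pow(Add(-3, -7), -1)) = Mul(t, Pow(-10, -1)) = Mul(t, Rational(-1, 10)) = Mul(Rational(-1, 10), t))
Add(Mul(-4018, Pow(-3939, -1)), Mul(Function('T')(-15), Pow(3643, -1))) = Add(Mul(-4018, Pow(-3939, -1)), Mul(Mul(Rational(-1, 10), -15), Pow(3643, -1))) = Add(Mul(-4018, Rational(-1, 3939)), Mul(Rational(3, 2), Rational(1, 3643))) = Add(Rational(4018, 3939), Rational(3, 7286)) = Rational(29286965, 28699554)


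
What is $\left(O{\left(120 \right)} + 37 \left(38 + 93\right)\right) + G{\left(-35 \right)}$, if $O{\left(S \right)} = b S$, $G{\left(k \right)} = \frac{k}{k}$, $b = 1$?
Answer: $4968$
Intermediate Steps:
$G{\left(k \right)} = 1$
$O{\left(S \right)} = S$ ($O{\left(S \right)} = 1 S = S$)
$\left(O{\left(120 \right)} + 37 \left(38 + 93\right)\right) + G{\left(-35 \right)} = \left(120 + 37 \left(38 + 93\right)\right) + 1 = \left(120 + 37 \cdot 131\right) + 1 = \left(120 + 4847\right) + 1 = 4967 + 1 = 4968$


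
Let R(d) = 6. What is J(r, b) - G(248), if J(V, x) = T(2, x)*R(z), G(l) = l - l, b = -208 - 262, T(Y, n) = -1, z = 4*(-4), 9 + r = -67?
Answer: -6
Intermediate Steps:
r = -76 (r = -9 - 67 = -76)
z = -16
b = -470
G(l) = 0
J(V, x) = -6 (J(V, x) = -1*6 = -6)
J(r, b) - G(248) = -6 - 1*0 = -6 + 0 = -6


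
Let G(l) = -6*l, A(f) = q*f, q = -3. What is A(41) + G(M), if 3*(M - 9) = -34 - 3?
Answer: -103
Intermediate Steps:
A(f) = -3*f
M = -10/3 (M = 9 + (-34 - 3)/3 = 9 + (1/3)*(-37) = 9 - 37/3 = -10/3 ≈ -3.3333)
A(41) + G(M) = -3*41 - 6*(-10/3) = -123 + 20 = -103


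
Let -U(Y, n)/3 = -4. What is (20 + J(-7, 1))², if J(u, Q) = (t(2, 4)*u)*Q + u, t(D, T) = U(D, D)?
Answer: 5041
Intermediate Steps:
U(Y, n) = 12 (U(Y, n) = -3*(-4) = 12)
t(D, T) = 12
J(u, Q) = u + 12*Q*u (J(u, Q) = (12*u)*Q + u = 12*Q*u + u = u + 12*Q*u)
(20 + J(-7, 1))² = (20 - 7*(1 + 12*1))² = (20 - 7*(1 + 12))² = (20 - 7*13)² = (20 - 91)² = (-71)² = 5041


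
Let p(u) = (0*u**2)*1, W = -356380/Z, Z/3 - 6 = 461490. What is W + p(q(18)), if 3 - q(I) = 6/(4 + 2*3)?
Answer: -89095/346122 ≈ -0.25741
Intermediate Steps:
Z = 1384488 (Z = 18 + 3*461490 = 18 + 1384470 = 1384488)
q(I) = 12/5 (q(I) = 3 - 6/(4 + 2*3) = 3 - 6/(4 + 6) = 3 - 6/10 = 3 - 1*3/5 = 3 - 3/5 = 12/5)
W = -89095/346122 (W = -356380/1384488 = -356380*1/1384488 = -89095/346122 ≈ -0.25741)
p(u) = 0 (p(u) = 0*1 = 0)
W + p(q(18)) = -89095/346122 + 0 = -89095/346122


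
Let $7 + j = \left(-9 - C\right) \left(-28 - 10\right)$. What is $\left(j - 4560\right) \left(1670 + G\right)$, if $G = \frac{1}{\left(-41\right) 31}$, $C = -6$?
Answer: $- \frac{9451799757}{1271} \approx -7.4365 \cdot 10^{6}$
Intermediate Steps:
$G = - \frac{1}{1271}$ ($G = \frac{1}{-1271} = - \frac{1}{1271} \approx -0.00078678$)
$j = 107$ ($j = -7 + \left(-9 - -6\right) \left(-28 - 10\right) = -7 + \left(-9 + 6\right) \left(-38\right) = -7 - -114 = -7 + 114 = 107$)
$\left(j - 4560\right) \left(1670 + G\right) = \left(107 - 4560\right) \left(1670 - \frac{1}{1271}\right) = \left(-4453\right) \frac{2122569}{1271} = - \frac{9451799757}{1271}$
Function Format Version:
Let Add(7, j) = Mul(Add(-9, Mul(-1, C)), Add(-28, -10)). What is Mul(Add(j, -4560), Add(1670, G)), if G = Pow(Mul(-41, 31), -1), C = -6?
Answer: Rational(-9451799757, 1271) ≈ -7.4365e+6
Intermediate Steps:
G = Rational(-1, 1271) (G = Pow(-1271, -1) = Rational(-1, 1271) ≈ -0.00078678)
j = 107 (j = Add(-7, Mul(Add(-9, Mul(-1, -6)), Add(-28, -10))) = Add(-7, Mul(Add(-9, 6), -38)) = Add(-7, Mul(-3, -38)) = Add(-7, 114) = 107)
Mul(Add(j, -4560), Add(1670, G)) = Mul(Add(107, -4560), Add(1670, Rational(-1, 1271))) = Mul(-4453, Rational(2122569, 1271)) = Rational(-9451799757, 1271)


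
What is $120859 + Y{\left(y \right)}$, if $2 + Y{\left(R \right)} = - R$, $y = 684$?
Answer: $120173$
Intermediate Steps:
$Y{\left(R \right)} = -2 - R$
$120859 + Y{\left(y \right)} = 120859 - 686 = 120173$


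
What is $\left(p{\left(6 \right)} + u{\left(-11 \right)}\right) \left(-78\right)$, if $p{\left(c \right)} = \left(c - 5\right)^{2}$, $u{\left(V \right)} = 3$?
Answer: $-312$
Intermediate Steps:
$p{\left(c \right)} = \left(-5 + c\right)^{2}$
$\left(p{\left(6 \right)} + u{\left(-11 \right)}\right) \left(-78\right) = \left(\left(-5 + 6\right)^{2} + 3\right) \left(-78\right) = \left(1^{2} + 3\right) \left(-78\right) = \left(1 + 3\right) \left(-78\right) = 4 \left(-78\right) = -312$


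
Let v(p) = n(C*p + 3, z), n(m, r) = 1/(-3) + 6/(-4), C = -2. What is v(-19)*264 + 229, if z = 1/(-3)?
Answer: -255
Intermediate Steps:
z = -⅓ ≈ -0.33333
n(m, r) = -11/6 (n(m, r) = 1*(-⅓) + 6*(-¼) = -⅓ - 3/2 = -11/6)
v(p) = -11/6
v(-19)*264 + 229 = -11/6*264 + 229 = -484 + 229 = -255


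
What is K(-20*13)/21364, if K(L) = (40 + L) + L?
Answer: -120/5341 ≈ -0.022468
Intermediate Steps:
K(L) = 40 + 2*L
K(-20*13)/21364 = (40 + 2*(-20*13))/21364 = (40 + 2*(-260))*(1/21364) = (40 - 520)*(1/21364) = -480*1/21364 = -120/5341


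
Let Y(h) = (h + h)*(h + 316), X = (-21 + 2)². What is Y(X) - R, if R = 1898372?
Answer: -1409578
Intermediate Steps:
X = 361 (X = (-19)² = 361)
Y(h) = 2*h*(316 + h) (Y(h) = (2*h)*(316 + h) = 2*h*(316 + h))
Y(X) - R = 2*361*(316 + 361) - 1*1898372 = 2*361*677 - 1898372 = 488794 - 1898372 = -1409578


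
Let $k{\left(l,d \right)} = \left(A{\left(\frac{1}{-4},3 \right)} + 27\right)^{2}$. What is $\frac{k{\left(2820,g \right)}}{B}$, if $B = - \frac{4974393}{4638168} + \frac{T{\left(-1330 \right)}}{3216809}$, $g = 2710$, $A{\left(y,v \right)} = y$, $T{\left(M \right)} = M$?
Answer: $- \frac{7117509640796937}{10671893956918} \approx -666.94$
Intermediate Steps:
$k{\left(l,d \right)} = \frac{11449}{16}$ ($k{\left(l,d \right)} = \left(\frac{1}{-4} + 27\right)^{2} = \left(- \frac{1}{4} + 27\right)^{2} = \left(\frac{107}{4}\right)^{2} = \frac{11449}{16}$)
$B = - \frac{5335946978459}{4973366855304}$ ($B = - \frac{4974393}{4638168} - \frac{1330}{3216809} = \left(-4974393\right) \frac{1}{4638168} - \frac{1330}{3216809} = - \frac{1658131}{1546056} - \frac{1330}{3216809} = - \frac{5335946978459}{4973366855304} \approx -1.0729$)
$\frac{k{\left(2820,g \right)}}{B} = \frac{11449}{16 \left(- \frac{5335946978459}{4973366855304}\right)} = \frac{11449}{16} \left(- \frac{4973366855304}{5335946978459}\right) = - \frac{7117509640796937}{10671893956918}$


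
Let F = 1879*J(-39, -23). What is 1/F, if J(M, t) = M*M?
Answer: 1/2857959 ≈ 3.4990e-7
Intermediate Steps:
J(M, t) = M²
F = 2857959 (F = 1879*(-39)² = 1879*1521 = 2857959)
1/F = 1/2857959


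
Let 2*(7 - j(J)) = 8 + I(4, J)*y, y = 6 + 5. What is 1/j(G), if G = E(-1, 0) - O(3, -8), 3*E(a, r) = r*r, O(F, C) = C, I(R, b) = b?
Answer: -1/41 ≈ -0.024390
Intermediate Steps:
y = 11
E(a, r) = r**2/3 (E(a, r) = (r*r)/3 = r**2/3)
G = 8 (G = (1/3)*0**2 - 1*(-8) = (1/3)*0 + 8 = 0 + 8 = 8)
j(J) = 3 - 11*J/2 (j(J) = 7 - (8 + J*11)/2 = 7 - (8 + 11*J)/2 = 7 + (-4 - 11*J/2) = 3 - 11*J/2)
1/j(G) = 1/(3 - 11/2*8) = 1/(3 - 44) = 1/(-41) = -1/41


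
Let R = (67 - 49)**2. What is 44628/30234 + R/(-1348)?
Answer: 2098447/1698143 ≈ 1.2357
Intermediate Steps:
R = 324 (R = 18**2 = 324)
44628/30234 + R/(-1348) = 44628/30234 + 324/(-1348) = 44628*(1/30234) + 324*(-1/1348) = 7438/5039 - 81/337 = 2098447/1698143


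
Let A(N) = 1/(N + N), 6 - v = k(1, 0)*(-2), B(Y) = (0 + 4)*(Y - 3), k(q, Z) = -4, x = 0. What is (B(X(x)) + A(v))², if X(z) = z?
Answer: 2401/16 ≈ 150.06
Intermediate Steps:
B(Y) = -12 + 4*Y (B(Y) = 4*(-3 + Y) = -12 + 4*Y)
v = -2 (v = 6 - (-4)*(-2) = 6 - 1*8 = 6 - 8 = -2)
A(N) = 1/(2*N)
(B(X(x)) + A(v))² = ((-12 + 4*0) + (½)/(-2))² = ((-12 + 0) + (½)*(-½))² = (-12 - ¼)² = (-49/4)² = 2401/16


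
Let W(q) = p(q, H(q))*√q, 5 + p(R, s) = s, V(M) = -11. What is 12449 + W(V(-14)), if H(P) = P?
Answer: 12449 - 16*I*√11 ≈ 12449.0 - 53.066*I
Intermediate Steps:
p(R, s) = -5 + s
W(q) = √q*(-5 + q) (W(q) = (-5 + q)*√q = √q*(-5 + q))
12449 + W(V(-14)) = 12449 + √(-11)*(-5 - 11) = 12449 + (I*√11)*(-16) = 12449 - 16*I*√11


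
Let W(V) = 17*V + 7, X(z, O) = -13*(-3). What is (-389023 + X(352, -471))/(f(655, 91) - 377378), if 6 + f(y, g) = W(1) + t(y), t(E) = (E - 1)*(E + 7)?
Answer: -97246/13897 ≈ -6.9976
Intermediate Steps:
X(z, O) = 39
t(E) = (-1 + E)*(7 + E)
W(V) = 7 + 17*V
f(y, g) = 11 + y² + 6*y (f(y, g) = -6 + ((7 + 17*1) + (-7 + y² + 6*y)) = -6 + ((7 + 17) + (-7 + y² + 6*y)) = -6 + (24 + (-7 + y² + 6*y)) = -6 + (17 + y² + 6*y) = 11 + y² + 6*y)
(-389023 + X(352, -471))/(f(655, 91) - 377378) = (-389023 + 39)/((11 + 655² + 6*655) - 377378) = -388984/((11 + 429025 + 3930) - 377378) = -388984/(432966 - 377378) = -388984/55588 = -388984*1/55588 = -97246/13897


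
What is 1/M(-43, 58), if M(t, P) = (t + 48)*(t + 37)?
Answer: -1/30 ≈ -0.033333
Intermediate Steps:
M(t, P) = (37 + t)*(48 + t) (M(t, P) = (48 + t)*(37 + t) = (37 + t)*(48 + t))
1/M(-43, 58) = 1/(1776 + (-43)² + 85*(-43)) = 1/(1776 + 1849 - 3655) = 1/(-30) = -1/30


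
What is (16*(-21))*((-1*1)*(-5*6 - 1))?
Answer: -10416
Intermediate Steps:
(16*(-21))*((-1*1)*(-5*6 - 1)) = -(-336)*(-30 - 1) = -(-336)*(-31) = -336*31 = -10416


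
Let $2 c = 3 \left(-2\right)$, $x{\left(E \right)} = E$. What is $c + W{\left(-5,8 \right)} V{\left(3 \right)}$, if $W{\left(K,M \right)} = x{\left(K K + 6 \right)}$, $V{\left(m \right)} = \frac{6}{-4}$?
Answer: $- \frac{99}{2} \approx -49.5$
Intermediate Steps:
$V{\left(m \right)} = - \frac{3}{2}$ ($V{\left(m \right)} = 6 \left(- \frac{1}{4}\right) = - \frac{3}{2}$)
$W{\left(K,M \right)} = 6 + K^{2}$ ($W{\left(K,M \right)} = K K + 6 = K^{2} + 6 = 6 + K^{2}$)
$c = -3$ ($c = \frac{3 \left(-2\right)}{2} = \frac{1}{2} \left(-6\right) = -3$)
$c + W{\left(-5,8 \right)} V{\left(3 \right)} = -3 + \left(6 + \left(-5\right)^{2}\right) \left(- \frac{3}{2}\right) = -3 + \left(6 + 25\right) \left(- \frac{3}{2}\right) = -3 + 31 \left(- \frac{3}{2}\right) = -3 - \frac{93}{2} = - \frac{99}{2}$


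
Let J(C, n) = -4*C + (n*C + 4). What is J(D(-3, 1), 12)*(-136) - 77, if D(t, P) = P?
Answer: -1709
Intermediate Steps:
J(C, n) = 4 - 4*C + C*n (J(C, n) = -4*C + (C*n + 4) = -4*C + (4 + C*n) = 4 - 4*C + C*n)
J(D(-3, 1), 12)*(-136) - 77 = (4 - 4*1 + 1*12)*(-136) - 77 = (4 - 4 + 12)*(-136) - 77 = 12*(-136) - 77 = -1632 - 77 = -1709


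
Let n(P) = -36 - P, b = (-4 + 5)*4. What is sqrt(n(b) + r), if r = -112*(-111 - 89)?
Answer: 2*sqrt(5590) ≈ 149.53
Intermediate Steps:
b = 4 (b = 1*4 = 4)
r = 22400 (r = -112*(-200) = 22400)
sqrt(n(b) + r) = sqrt((-36 - 1*4) + 22400) = sqrt((-36 - 4) + 22400) = sqrt(-40 + 22400) = sqrt(22360) = 2*sqrt(5590)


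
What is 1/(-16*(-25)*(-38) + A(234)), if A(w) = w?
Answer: -1/14966 ≈ -6.6818e-5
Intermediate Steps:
1/(-16*(-25)*(-38) + A(234)) = 1/(-16*(-25)*(-38) + 234) = 1/(400*(-38) + 234) = 1/(-15200 + 234) = 1/(-14966) = -1/14966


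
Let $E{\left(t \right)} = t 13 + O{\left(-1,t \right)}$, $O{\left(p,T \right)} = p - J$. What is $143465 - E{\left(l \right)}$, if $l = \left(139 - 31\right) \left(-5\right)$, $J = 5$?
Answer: $150491$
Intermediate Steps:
$l = -540$ ($l = \left(139 - 31\right) \left(-5\right) = 108 \left(-5\right) = -540$)
$O{\left(p,T \right)} = -5 + p$ ($O{\left(p,T \right)} = p - 5 = -5 + p$)
$E{\left(t \right)} = -6 + 13 t$ ($E{\left(t \right)} = t 13 - 6 = 13 t - 6 = -6 + 13 t$)
$143465 - E{\left(l \right)} = 143465 - \left(-6 + 13 \left(-540\right)\right) = 143465 - \left(-6 - 7020\right) = 143465 - -7026 = 143465 + 7026 = 150491$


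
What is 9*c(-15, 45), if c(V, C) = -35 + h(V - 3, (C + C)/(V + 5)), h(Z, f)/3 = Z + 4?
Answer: -693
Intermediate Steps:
h(Z, f) = 12 + 3*Z (h(Z, f) = 3*(Z + 4) = 3*(4 + Z) = 12 + 3*Z)
c(V, C) = -32 + 3*V (c(V, C) = -35 + (12 + 3*(V - 3)) = -35 + (12 + 3*(-3 + V)) = -35 + (12 + (-9 + 3*V)) = -35 + (3 + 3*V) = -32 + 3*V)
9*c(-15, 45) = 9*(-32 + 3*(-15)) = 9*(-32 - 45) = 9*(-77) = -693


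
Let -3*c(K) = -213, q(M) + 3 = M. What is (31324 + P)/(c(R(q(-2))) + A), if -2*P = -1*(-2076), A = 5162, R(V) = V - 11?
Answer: 30286/5233 ≈ 5.7875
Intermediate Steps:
q(M) = -3 + M
R(V) = -11 + V
c(K) = 71 (c(K) = -⅓*(-213) = 71)
P = -1038 (P = -(-1)*(-2076)/2 = -½*2076 = -1038)
(31324 + P)/(c(R(q(-2))) + A) = (31324 - 1038)/(71 + 5162) = 30286/5233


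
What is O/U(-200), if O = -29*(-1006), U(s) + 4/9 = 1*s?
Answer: -131283/902 ≈ -145.55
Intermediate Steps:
U(s) = -4/9 + s (U(s) = -4/9 + 1*s = -4/9 + s)
O = 29174
O/U(-200) = 29174/(-4/9 - 200) = 29174/(-1804/9) = 29174*(-9/1804) = -131283/902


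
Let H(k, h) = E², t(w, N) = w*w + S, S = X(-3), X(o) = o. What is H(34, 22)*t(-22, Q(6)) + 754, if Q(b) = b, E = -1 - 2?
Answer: 5083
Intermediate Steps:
S = -3
E = -3
t(w, N) = -3 + w² (t(w, N) = w*w - 3 = w² - 3 = -3 + w²)
H(k, h) = 9 (H(k, h) = (-3)² = 9)
H(34, 22)*t(-22, Q(6)) + 754 = 9*(-3 + (-22)²) + 754 = 9*(-3 + 484) + 754 = 9*481 + 754 = 4329 + 754 = 5083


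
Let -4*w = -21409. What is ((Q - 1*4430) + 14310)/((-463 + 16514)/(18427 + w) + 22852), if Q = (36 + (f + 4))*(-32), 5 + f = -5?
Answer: 106055455/271709736 ≈ 0.39033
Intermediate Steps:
f = -10 (f = -5 - 5 = -10)
w = 21409/4 (w = -¼*(-21409) = 21409/4 ≈ 5352.3)
Q = -960 (Q = (36 + (-10 + 4))*(-32) = (36 - 6)*(-32) = 30*(-32) = -960)
((Q - 1*4430) + 14310)/((-463 + 16514)/(18427 + w) + 22852) = ((-960 - 1*4430) + 14310)/((-463 + 16514)/(18427 + 21409/4) + 22852) = ((-960 - 4430) + 14310)/(16051/(95117/4) + 22852) = (-5390 + 14310)/(16051*(4/95117) + 22852) = 8920/(64204/95117 + 22852) = 8920/(2173677888/95117) = 8920*(95117/2173677888) = 106055455/271709736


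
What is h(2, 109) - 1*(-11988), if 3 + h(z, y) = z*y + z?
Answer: 12205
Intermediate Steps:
h(z, y) = -3 + z + y*z (h(z, y) = -3 + (z*y + z) = -3 + (y*z + z) = -3 + (z + y*z) = -3 + z + y*z)
h(2, 109) - 1*(-11988) = (-3 + 2 + 109*2) - 1*(-11988) = (-3 + 2 + 218) + 11988 = 217 + 11988 = 12205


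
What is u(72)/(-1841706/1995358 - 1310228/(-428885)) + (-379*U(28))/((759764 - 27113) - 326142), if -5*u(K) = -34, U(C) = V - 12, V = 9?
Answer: 394611909193265219/123612194659164221 ≈ 3.1923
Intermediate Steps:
U(C) = -3 (U(C) = 9 - 12 = -3)
u(K) = 34/5 (u(K) = -⅕*(-34) = 34/5)
u(72)/(-1841706/1995358 - 1310228/(-428885)) + (-379*U(28))/((759764 - 27113) - 326142) = 34/(5*(-1841706/1995358 - 1310228/(-428885))) + (-379*(-3))/((759764 - 27113) - 326142) = 34/(5*(-1841706*1/1995358 - 1310228*(-1/428885))) + 1137/(732651 - 326142) = 34/(5*(-920853/997679 + 1310228/428885)) + 1137/406509 = 34/(5*(912246921907/427889557915)) + 1137*(1/406509) = (34/5)*(427889557915/912246921907) + 379/135503 = 2909648993822/912246921907 + 379/135503 = 394611909193265219/123612194659164221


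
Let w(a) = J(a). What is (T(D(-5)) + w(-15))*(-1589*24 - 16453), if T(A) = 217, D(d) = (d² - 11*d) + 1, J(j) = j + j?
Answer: -10208143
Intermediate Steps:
J(j) = 2*j
w(a) = 2*a
D(d) = 1 + d² - 11*d
(T(D(-5)) + w(-15))*(-1589*24 - 16453) = (217 + 2*(-15))*(-1589*24 - 16453) = (217 - 30)*(-38136 - 16453) = 187*(-54589) = -10208143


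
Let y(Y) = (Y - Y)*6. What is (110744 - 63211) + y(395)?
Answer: 47533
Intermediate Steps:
y(Y) = 0 (y(Y) = 0*6 = 0)
(110744 - 63211) + y(395) = (110744 - 63211) + 0 = 47533 + 0 = 47533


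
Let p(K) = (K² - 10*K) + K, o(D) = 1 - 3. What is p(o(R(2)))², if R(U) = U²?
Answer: 484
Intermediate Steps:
o(D) = -2
p(K) = K² - 9*K
p(o(R(2)))² = (-2*(-9 - 2))² = (-2*(-11))² = 22² = 484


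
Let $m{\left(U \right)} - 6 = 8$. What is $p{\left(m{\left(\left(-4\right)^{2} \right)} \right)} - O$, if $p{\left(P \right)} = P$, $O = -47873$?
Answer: $47887$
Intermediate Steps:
$m{\left(U \right)} = 14$ ($m{\left(U \right)} = 6 + 8 = 14$)
$p{\left(m{\left(\left(-4\right)^{2} \right)} \right)} - O = 14 - -47873 = 14 + 47873 = 47887$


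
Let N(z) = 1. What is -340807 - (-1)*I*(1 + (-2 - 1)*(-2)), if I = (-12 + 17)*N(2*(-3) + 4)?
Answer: -340772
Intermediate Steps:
I = 5 (I = (-12 + 17)*1 = 5*1 = 5)
-340807 - (-1)*I*(1 + (-2 - 1)*(-2)) = -340807 - (-1)*5*(1 + (-2 - 1)*(-2)) = -340807 - (-1)*5*(1 - 3*(-2)) = -340807 - (-1)*5*(1 + 6) = -340807 - (-1)*5*7 = -340807 - (-1)*35 = -340807 - 1*(-35) = -340807 + 35 = -340772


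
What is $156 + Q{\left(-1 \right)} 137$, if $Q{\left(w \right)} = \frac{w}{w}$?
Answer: $293$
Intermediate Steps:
$Q{\left(w \right)} = 1$
$156 + Q{\left(-1 \right)} 137 = 156 + 1 \cdot 137 = 156 + 137 = 293$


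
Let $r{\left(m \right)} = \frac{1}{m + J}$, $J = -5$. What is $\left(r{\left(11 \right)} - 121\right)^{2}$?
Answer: $\frac{525625}{36} \approx 14601.0$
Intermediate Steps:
$r{\left(m \right)} = \frac{1}{-5 + m}$ ($r{\left(m \right)} = \frac{1}{m - 5} = \frac{1}{-5 + m}$)
$\left(r{\left(11 \right)} - 121\right)^{2} = \left(\frac{1}{-5 + 11} - 121\right)^{2} = \left(\frac{1}{6} - 121\right)^{2} = \left(- \frac{725}{6}\right)^{2} = \frac{525625}{36}$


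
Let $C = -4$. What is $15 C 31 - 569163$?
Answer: $-571023$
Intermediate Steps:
$15 C 31 - 569163 = 15 \left(-4\right) 31 - 569163 = \left(-60\right) 31 - 569163 = -1860 - 569163 = -571023$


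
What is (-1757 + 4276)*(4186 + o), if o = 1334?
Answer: 13904880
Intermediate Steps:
(-1757 + 4276)*(4186 + o) = (-1757 + 4276)*(4186 + 1334) = 2519*5520 = 13904880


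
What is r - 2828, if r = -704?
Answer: -3532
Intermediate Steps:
r - 2828 = -704 - 2828 = -3532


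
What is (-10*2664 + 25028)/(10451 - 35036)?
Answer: 1612/24585 ≈ 0.065568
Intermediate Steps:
(-10*2664 + 25028)/(10451 - 35036) = (-26640 + 25028)/(-24585) = -1612*(-1/24585) = 1612/24585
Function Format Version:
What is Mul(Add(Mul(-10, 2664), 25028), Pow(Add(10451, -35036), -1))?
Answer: Rational(1612, 24585) ≈ 0.065568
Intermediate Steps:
Mul(Add(Mul(-10, 2664), 25028), Pow(Add(10451, -35036), -1)) = Mul(Add(-26640, 25028), Pow(-24585, -1)) = Mul(-1612, Rational(-1, 24585)) = Rational(1612, 24585)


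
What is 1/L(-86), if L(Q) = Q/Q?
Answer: 1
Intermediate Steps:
L(Q) = 1
1/L(-86) = 1/1 = 1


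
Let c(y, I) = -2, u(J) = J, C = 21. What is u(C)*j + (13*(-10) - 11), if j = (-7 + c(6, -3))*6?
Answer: -1275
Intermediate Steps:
j = -54 (j = (-7 - 2)*6 = -9*6 = -54)
u(C)*j + (13*(-10) - 11) = 21*(-54) + (13*(-10) - 11) = -1134 + (-130 - 11) = -1134 - 141 = -1275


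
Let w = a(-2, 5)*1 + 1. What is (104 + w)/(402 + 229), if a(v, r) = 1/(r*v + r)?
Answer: 524/3155 ≈ 0.16609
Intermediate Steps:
a(v, r) = 1/(r + r*v)
w = ⅘ (w = (1/(5*(1 - 2)))*1 + 1 = ((⅕)/(-1))*1 + 1 = ((⅕)*(-1))*1 + 1 = -⅕*1 + 1 = -⅕ + 1 = ⅘ ≈ 0.80000)
(104 + w)/(402 + 229) = (104 + ⅘)/(402 + 229) = (524/5)/631 = (524/5)*(1/631) = 524/3155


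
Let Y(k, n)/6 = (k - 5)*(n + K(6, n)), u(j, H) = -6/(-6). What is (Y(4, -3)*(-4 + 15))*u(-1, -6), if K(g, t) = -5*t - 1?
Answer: -726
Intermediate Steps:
K(g, t) = -1 - 5*t
u(j, H) = 1 (u(j, H) = -6*(-⅙) = 1)
Y(k, n) = 6*(-1 - 4*n)*(-5 + k) (Y(k, n) = 6*((k - 5)*(n + (-1 - 5*n))) = 6*((-5 + k)*(-1 - 4*n)) = 6*((-1 - 4*n)*(-5 + k)) = 6*(-1 - 4*n)*(-5 + k))
(Y(4, -3)*(-4 + 15))*u(-1, -6) = ((30 - 6*4 + 120*(-3) - 24*4*(-3))*(-4 + 15))*1 = ((30 - 24 - 360 + 288)*11)*1 = -66*11*1 = -726*1 = -726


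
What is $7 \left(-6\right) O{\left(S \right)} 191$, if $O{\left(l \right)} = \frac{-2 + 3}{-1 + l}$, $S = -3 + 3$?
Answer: $8022$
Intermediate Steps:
$S = 0$
$O{\left(l \right)} = \frac{1}{-1 + l}$ ($O{\left(l \right)} = 1 \frac{1}{-1 + l} = \frac{1}{-1 + l}$)
$7 \left(-6\right) O{\left(S \right)} 191 = \frac{7 \left(-6\right)}{-1 + 0} \cdot 191 = - \frac{42}{-1} \cdot 191 = \left(-42\right) \left(-1\right) 191 = 42 \cdot 191 = 8022$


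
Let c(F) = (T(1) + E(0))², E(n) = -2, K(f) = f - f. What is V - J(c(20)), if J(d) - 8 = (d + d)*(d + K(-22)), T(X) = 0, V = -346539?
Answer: -346579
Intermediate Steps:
K(f) = 0
c(F) = 4 (c(F) = (0 - 2)² = (-2)² = 4)
J(d) = 8 + 2*d² (J(d) = 8 + (d + d)*(d + 0) = 8 + (2*d)*d = 8 + 2*d²)
V - J(c(20)) = -346539 - (8 + 2*4²) = -346539 - (8 + 2*16) = -346539 - (8 + 32) = -346539 - 1*40 = -346539 - 40 = -346579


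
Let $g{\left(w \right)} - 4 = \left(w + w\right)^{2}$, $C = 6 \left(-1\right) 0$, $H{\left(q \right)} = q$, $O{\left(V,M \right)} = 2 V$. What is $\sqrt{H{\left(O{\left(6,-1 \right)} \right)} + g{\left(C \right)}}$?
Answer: $4$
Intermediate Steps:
$C = 0$ ($C = \left(-6\right) 0 = 0$)
$g{\left(w \right)} = 4 + 4 w^{2}$ ($g{\left(w \right)} = 4 + \left(w + w\right)^{2} = 4 + \left(2 w\right)^{2} = 4 + 4 w^{2}$)
$\sqrt{H{\left(O{\left(6,-1 \right)} \right)} + g{\left(C \right)}} = \sqrt{2 \cdot 6 + \left(4 + 4 \cdot 0^{2}\right)} = \sqrt{12 + \left(4 + 4 \cdot 0\right)} = \sqrt{12 + \left(4 + 0\right)} = \sqrt{12 + 4} = \sqrt{16} = 4$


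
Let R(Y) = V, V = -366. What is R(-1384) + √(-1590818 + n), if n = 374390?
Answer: -366 + 2*I*√304107 ≈ -366.0 + 1102.9*I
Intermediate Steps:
R(Y) = -366
R(-1384) + √(-1590818 + n) = -366 + √(-1590818 + 374390) = -366 + √(-1216428) = -366 + 2*I*√304107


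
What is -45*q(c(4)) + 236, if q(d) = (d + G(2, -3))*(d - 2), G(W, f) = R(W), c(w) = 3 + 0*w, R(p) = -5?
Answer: 326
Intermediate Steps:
c(w) = 3 (c(w) = 3 + 0 = 3)
G(W, f) = -5
q(d) = (-5 + d)*(-2 + d) (q(d) = (d - 5)*(d - 2) = (-5 + d)*(-2 + d))
-45*q(c(4)) + 236 = -45*(10 + 3² - 7*3) + 236 = -45*(10 + 9 - 21) + 236 = -45*(-2) + 236 = 90 + 236 = 326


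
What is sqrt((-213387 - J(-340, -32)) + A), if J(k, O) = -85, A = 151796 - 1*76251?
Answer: I*sqrt(137757) ≈ 371.16*I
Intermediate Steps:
A = 75545 (A = 151796 - 76251 = 75545)
sqrt((-213387 - J(-340, -32)) + A) = sqrt((-213387 - 1*(-85)) + 75545) = sqrt((-213387 + 85) + 75545) = sqrt(-213302 + 75545) = sqrt(-137757) = I*sqrt(137757)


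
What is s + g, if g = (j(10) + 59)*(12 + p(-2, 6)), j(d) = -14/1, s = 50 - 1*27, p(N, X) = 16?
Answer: 1283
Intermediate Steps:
s = 23 (s = 50 - 27 = 23)
j(d) = -14 (j(d) = -14*1 = -14)
g = 1260 (g = (-14 + 59)*(12 + 16) = 45*28 = 1260)
s + g = 23 + 1260 = 1283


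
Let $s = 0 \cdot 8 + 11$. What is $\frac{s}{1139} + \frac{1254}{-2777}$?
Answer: $- \frac{1397759}{3163003} \approx -0.44191$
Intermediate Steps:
$s = 11$ ($s = 0 + 11 = 11$)
$\frac{s}{1139} + \frac{1254}{-2777} = \frac{11}{1139} + \frac{1254}{-2777} = 11 \cdot \frac{1}{1139} + 1254 \left(- \frac{1}{2777}\right) = \frac{11}{1139} - \frac{1254}{2777} = - \frac{1397759}{3163003}$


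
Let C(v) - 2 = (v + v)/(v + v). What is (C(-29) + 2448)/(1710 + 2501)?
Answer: 2451/4211 ≈ 0.58205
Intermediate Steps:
C(v) = 3 (C(v) = 2 + (v + v)/(v + v) = 2 + (2*v)/((2*v)) = 2 + (2*v)*(1/(2*v)) = 2 + 1 = 3)
(C(-29) + 2448)/(1710 + 2501) = (3 + 2448)/(1710 + 2501) = 2451/4211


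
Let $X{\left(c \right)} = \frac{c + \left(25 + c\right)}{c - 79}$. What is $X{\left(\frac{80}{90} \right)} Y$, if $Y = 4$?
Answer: $- \frac{964}{703} \approx -1.3713$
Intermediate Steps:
$X{\left(c \right)} = \frac{25 + 2 c}{-79 + c}$ ($X{\left(c \right)} = \frac{25 + 2 c}{c - 79} = \frac{25 + 2 c}{-79 + c}$)
$X{\left(\frac{80}{90} \right)} Y = \frac{25 + 2 \cdot \frac{80}{90}}{-79 + \frac{80}{90}} \cdot 4 = \frac{25 + 2 \cdot 80 \cdot \frac{1}{90}}{-79 + 80 \cdot \frac{1}{90}} \cdot 4 = \frac{25 + 2 \cdot \frac{8}{9}}{-79 + \frac{8}{9}} \cdot 4 = \frac{25 + \frac{16}{9}}{- \frac{703}{9}} \cdot 4 = \left(- \frac{9}{703}\right) \frac{241}{9} \cdot 4 = \left(- \frac{241}{703}\right) 4 = - \frac{964}{703}$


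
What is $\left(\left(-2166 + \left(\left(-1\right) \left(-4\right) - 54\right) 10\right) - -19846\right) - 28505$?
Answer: $-11325$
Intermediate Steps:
$\left(\left(-2166 + \left(\left(-1\right) \left(-4\right) - 54\right) 10\right) - -19846\right) - 28505 = \left(\left(-2166 + \left(4 - 54\right) 10\right) + 19846\right) - 28505 = \left(\left(-2166 - 500\right) + 19846\right) - 28505 = \left(-2666 + 19846\right) - 28505 = 17180 - 28505 = -11325$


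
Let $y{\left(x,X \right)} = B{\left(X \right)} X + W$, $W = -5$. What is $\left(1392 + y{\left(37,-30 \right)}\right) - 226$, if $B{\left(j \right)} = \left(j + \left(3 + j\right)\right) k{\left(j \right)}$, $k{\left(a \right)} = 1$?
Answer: $2871$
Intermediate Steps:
$B{\left(j \right)} = 3 + 2 j$ ($B{\left(j \right)} = \left(j + \left(3 + j\right)\right) 1 = \left(3 + 2 j\right) 1 = 3 + 2 j$)
$y{\left(x,X \right)} = -5 + X \left(3 + 2 X\right)$ ($y{\left(x,X \right)} = \left(3 + 2 X\right) X - 5 = X \left(3 + 2 X\right) - 5 = -5 + X \left(3 + 2 X\right)$)
$\left(1392 + y{\left(37,-30 \right)}\right) - 226 = \left(1392 - \left(5 + 30 \left(3 + 2 \left(-30\right)\right)\right)\right) - 226 = \left(1392 - \left(5 + 30 \left(3 - 60\right)\right)\right) - 226 = \left(1392 - -1705\right) - 226 = \left(1392 + \left(-5 + 1710\right)\right) - 226 = \left(1392 + 1705\right) - 226 = 3097 - 226 = 2871$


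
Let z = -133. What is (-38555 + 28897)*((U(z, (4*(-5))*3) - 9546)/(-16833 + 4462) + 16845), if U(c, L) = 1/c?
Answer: -267691485760732/1645343 ≈ -1.6270e+8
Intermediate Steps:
(-38555 + 28897)*((U(z, (4*(-5))*3) - 9546)/(-16833 + 4462) + 16845) = (-38555 + 28897)*((1/(-133) - 9546)/(-16833 + 4462) + 16845) = -9658*((-1/133 - 9546)/(-12371) + 16845) = -9658*(-1269619/133*(-1/12371) + 16845) = -9658*(1269619/1645343 + 16845) = -9658*27717072454/1645343 = -267691485760732/1645343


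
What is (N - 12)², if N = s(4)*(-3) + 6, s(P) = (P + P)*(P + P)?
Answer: 39204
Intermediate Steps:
s(P) = 4*P² (s(P) = (2*P)*(2*P) = 4*P²)
N = -186 (N = (4*4²)*(-3) + 6 = (4*16)*(-3) + 6 = 64*(-3) + 6 = -192 + 6 = -186)
(N - 12)² = (-186 - 12)² = (-198)² = 39204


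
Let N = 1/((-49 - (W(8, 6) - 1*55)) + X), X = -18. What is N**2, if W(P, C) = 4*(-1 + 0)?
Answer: 1/64 ≈ 0.015625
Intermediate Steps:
W(P, C) = -4 (W(P, C) = 4*(-1) = -4)
N = -1/8 (N = 1/((-49 - (-4 - 1*55)) - 18) = 1/((-49 - (-4 - 55)) - 18) = 1/((-49 - 1*(-59)) - 18) = 1/((-49 + 59) - 18) = 1/(10 - 18) = 1/(-8) = -1/8 ≈ -0.12500)
N**2 = (-1/8)**2 = 1/64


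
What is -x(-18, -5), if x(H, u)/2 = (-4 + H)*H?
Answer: -792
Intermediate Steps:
x(H, u) = 2*H*(-4 + H) (x(H, u) = 2*((-4 + H)*H) = 2*(H*(-4 + H)) = 2*H*(-4 + H))
-x(-18, -5) = -2*(-18)*(-4 - 18) = -2*(-18)*(-22) = -1*792 = -792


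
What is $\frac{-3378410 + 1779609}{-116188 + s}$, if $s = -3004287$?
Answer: $\frac{1598801}{3120475} \approx 0.51236$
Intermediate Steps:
$\frac{-3378410 + 1779609}{-116188 + s} = \frac{-3378410 + 1779609}{-116188 - 3004287} = - \frac{1598801}{-3120475} = \left(-1598801\right) \left(- \frac{1}{3120475}\right) = \frac{1598801}{3120475}$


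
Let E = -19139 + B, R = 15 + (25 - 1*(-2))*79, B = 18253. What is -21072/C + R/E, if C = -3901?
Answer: 5145222/1728143 ≈ 2.9773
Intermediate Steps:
R = 2148 (R = 15 + (25 + 2)*79 = 15 + 27*79 = 15 + 2133 = 2148)
E = -886 (E = -19139 + 18253 = -886)
-21072/C + R/E = -21072/(-3901) + 2148/(-886) = -21072*(-1/3901) + 2148*(-1/886) = 21072/3901 - 1074/443 = 5145222/1728143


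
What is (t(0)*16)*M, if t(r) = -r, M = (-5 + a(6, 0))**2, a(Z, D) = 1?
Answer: 0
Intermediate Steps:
M = 16 (M = (-5 + 1)**2 = (-4)**2 = 16)
(t(0)*16)*M = (-1*0*16)*16 = (0*16)*16 = 0*16 = 0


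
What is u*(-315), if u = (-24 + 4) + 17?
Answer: 945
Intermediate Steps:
u = -3 (u = -20 + 17 = -3)
u*(-315) = -3*(-315) = 945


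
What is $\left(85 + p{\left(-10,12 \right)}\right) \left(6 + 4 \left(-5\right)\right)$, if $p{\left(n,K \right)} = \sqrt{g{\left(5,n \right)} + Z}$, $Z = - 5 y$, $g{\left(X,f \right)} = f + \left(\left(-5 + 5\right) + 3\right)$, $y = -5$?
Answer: $-1190 - 42 \sqrt{2} \approx -1249.4$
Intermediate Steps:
$g{\left(X,f \right)} = 3 + f$ ($g{\left(X,f \right)} = f + \left(0 + 3\right) = f + 3 = 3 + f$)
$Z = 25$ ($Z = \left(-5\right) \left(-5\right) = 25$)
$p{\left(n,K \right)} = \sqrt{28 + n}$ ($p{\left(n,K \right)} = \sqrt{\left(3 + n\right) + 25} = \sqrt{28 + n}$)
$\left(85 + p{\left(-10,12 \right)}\right) \left(6 + 4 \left(-5\right)\right) = \left(85 + \sqrt{28 - 10}\right) \left(6 + 4 \left(-5\right)\right) = \left(85 + \sqrt{18}\right) \left(6 - 20\right) = \left(85 + 3 \sqrt{2}\right) \left(-14\right) = -1190 - 42 \sqrt{2}$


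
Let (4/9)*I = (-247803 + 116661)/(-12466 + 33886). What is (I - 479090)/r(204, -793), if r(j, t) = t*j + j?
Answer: 2280533971/769063680 ≈ 2.9653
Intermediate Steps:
r(j, t) = j + j*t (r(j, t) = j*t + j = j + j*t)
I = -65571/4760 (I = 9*((-247803 + 116661)/(-12466 + 33886))/4 = 9*(-131142/21420)/4 = 9*(-131142*1/21420)/4 = (9/4)*(-21857/3570) = -65571/4760 ≈ -13.775)
(I - 479090)/r(204, -793) = (-65571/4760 - 479090)/((204*(1 - 793))) = -2280533971/(4760*(204*(-792))) = -2280533971/4760/(-161568) = -2280533971/4760*(-1/161568) = 2280533971/769063680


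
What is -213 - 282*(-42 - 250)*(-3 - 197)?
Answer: -16469013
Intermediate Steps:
-213 - 282*(-42 - 250)*(-3 - 197) = -213 - (-82344)*(-200) = -213 - 282*58400 = -213 - 16468800 = -16469013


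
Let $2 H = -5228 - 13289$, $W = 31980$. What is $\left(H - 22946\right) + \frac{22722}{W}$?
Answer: $- \frac{85823099}{2665} \approx -32204.0$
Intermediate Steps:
$H = - \frac{18517}{2}$ ($H = \frac{-5228 - 13289}{2} = \frac{1}{2} \left(-18517\right) = - \frac{18517}{2} \approx -9258.5$)
$\left(H - 22946\right) + \frac{22722}{W} = \left(- \frac{18517}{2} - 22946\right) + \frac{22722}{31980} = - \frac{64409}{2} + 22722 \cdot \frac{1}{31980} = - \frac{64409}{2} + \frac{3787}{5330} = - \frac{85823099}{2665}$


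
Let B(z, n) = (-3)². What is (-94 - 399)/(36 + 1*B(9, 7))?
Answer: -493/45 ≈ -10.956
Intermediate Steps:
B(z, n) = 9
(-94 - 399)/(36 + 1*B(9, 7)) = (-94 - 399)/(36 + 1*9) = -493/(36 + 9) = -493/45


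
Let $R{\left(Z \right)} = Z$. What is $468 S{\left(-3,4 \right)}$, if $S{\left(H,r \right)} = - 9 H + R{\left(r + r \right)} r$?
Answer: $27612$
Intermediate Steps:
$S{\left(H,r \right)} = - 9 H + 2 r^{2}$ ($S{\left(H,r \right)} = - 9 H + \left(r + r\right) r = - 9 H + 2 r r = - 9 H + 2 r^{2}$)
$468 S{\left(-3,4 \right)} = 468 \left(\left(-9\right) \left(-3\right) + 2 \cdot 4^{2}\right) = 468 \left(27 + 2 \cdot 16\right) = 468 \left(27 + 32\right) = 468 \cdot 59 = 27612$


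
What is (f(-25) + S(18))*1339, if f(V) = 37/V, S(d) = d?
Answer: 553007/25 ≈ 22120.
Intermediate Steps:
(f(-25) + S(18))*1339 = (37/(-25) + 18)*1339 = (37*(-1/25) + 18)*1339 = (-37/25 + 18)*1339 = (413/25)*1339 = 553007/25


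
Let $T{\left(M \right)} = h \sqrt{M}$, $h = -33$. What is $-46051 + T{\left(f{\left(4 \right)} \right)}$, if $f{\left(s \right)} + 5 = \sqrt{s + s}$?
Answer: $-46051 - 33 i \sqrt{5 - 2 \sqrt{2}} \approx -46051.0 - 48.63 i$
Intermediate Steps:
$f{\left(s \right)} = -5 + \sqrt{2} \sqrt{s}$ ($f{\left(s \right)} = -5 + \sqrt{s + s} = -5 + \sqrt{2 s} = -5 + \sqrt{2} \sqrt{s}$)
$T{\left(M \right)} = - 33 \sqrt{M}$
$-46051 + T{\left(f{\left(4 \right)} \right)} = -46051 - 33 \sqrt{-5 + \sqrt{2} \sqrt{4}} = -46051 - 33 \sqrt{-5 + \sqrt{2} \cdot 2} = -46051 - 33 \sqrt{-5 + 2 \sqrt{2}}$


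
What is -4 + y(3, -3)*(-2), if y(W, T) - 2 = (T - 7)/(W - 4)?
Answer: -28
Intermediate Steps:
y(W, T) = 2 + (-7 + T)/(-4 + W) (y(W, T) = 2 + (T - 7)/(W - 4) = 2 + (-7 + T)/(-4 + W))
-4 + y(3, -3)*(-2) = -4 + ((-15 - 3 + 2*3)/(-4 + 3))*(-2) = -4 + ((-15 - 3 + 6)/(-1))*(-2) = -4 - 1*(-12)*(-2) = -4 + 12*(-2) = -4 - 24 = -28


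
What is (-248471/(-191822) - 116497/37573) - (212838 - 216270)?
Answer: 24722538829941/7207328006 ≈ 3430.2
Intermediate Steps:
(-248471/(-191822) - 116497/37573) - (212838 - 216270) = (-248471*(-1/191822) - 116497*1/37573) - 1*(-3432) = (248471/191822 - 116497/37573) + 3432 = -13010886651/7207328006 + 3432 = 24722538829941/7207328006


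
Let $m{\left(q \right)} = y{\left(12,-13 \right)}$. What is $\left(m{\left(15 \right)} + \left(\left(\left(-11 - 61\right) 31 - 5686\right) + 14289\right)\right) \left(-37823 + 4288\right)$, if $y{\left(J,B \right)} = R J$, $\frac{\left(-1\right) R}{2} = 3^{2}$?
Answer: $-206407925$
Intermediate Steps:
$R = -18$ ($R = - 2 \cdot 3^{2} = \left(-2\right) 9 = -18$)
$y{\left(J,B \right)} = - 18 J$
$m{\left(q \right)} = -216$ ($m{\left(q \right)} = \left(-18\right) 12 = -216$)
$\left(m{\left(15 \right)} + \left(\left(\left(-11 - 61\right) 31 - 5686\right) + 14289\right)\right) \left(-37823 + 4288\right) = \left(-216 + \left(\left(\left(-11 - 61\right) 31 - 5686\right) + 14289\right)\right) \left(-37823 + 4288\right) = \left(-216 + \left(\left(\left(-72\right) 31 - 5686\right) + 14289\right)\right) \left(-33535\right) = \left(-216 + \left(\left(-2232 - 5686\right) + 14289\right)\right) \left(-33535\right) = \left(-216 + \left(-7918 + 14289\right)\right) \left(-33535\right) = \left(-216 + 6371\right) \left(-33535\right) = 6155 \left(-33535\right) = -206407925$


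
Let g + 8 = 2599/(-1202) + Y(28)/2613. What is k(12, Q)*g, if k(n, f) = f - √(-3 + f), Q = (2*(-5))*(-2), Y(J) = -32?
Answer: -319562590/1570413 + 31956259*√17/3140826 ≈ -161.54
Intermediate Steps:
Q = 20 (Q = -10*(-2) = 20)
g = -31956259/3140826 (g = -8 + (2599/(-1202) - 32/2613) = -8 + (2599*(-1/1202) - 32*1/2613) = -8 + (-2599/1202 - 32/2613) = -8 - 6829651/3140826 = -31956259/3140826 ≈ -10.174)
k(12, Q)*g = (20 - √(-3 + 20))*(-31956259/3140826) = (20 - √17)*(-31956259/3140826) = -319562590/1570413 + 31956259*√17/3140826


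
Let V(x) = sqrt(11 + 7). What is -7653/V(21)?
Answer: -2551*sqrt(2)/2 ≈ -1803.8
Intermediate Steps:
V(x) = 3*sqrt(2) (V(x) = sqrt(18) = 3*sqrt(2))
-7653/V(21) = -7653*sqrt(2)/6 = -2551*sqrt(2)/2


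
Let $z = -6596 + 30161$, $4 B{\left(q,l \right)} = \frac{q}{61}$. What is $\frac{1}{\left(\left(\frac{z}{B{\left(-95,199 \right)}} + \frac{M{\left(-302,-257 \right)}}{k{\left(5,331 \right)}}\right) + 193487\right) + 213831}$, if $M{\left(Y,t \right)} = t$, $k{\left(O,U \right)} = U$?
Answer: $\frac{6289}{2180977287} \approx 2.8836 \cdot 10^{-6}$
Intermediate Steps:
$B{\left(q,l \right)} = \frac{q}{244}$ ($B{\left(q,l \right)} = \frac{q \frac{1}{61}}{4} = \frac{\frac{1}{61} q}{4} = \frac{q}{244}$)
$z = 23565$
$\frac{1}{\left(\left(\frac{z}{B{\left(-95,199 \right)}} + \frac{M{\left(-302,-257 \right)}}{k{\left(5,331 \right)}}\right) + 193487\right) + 213831} = \frac{1}{\left(\left(\frac{23565}{\frac{1}{244} \left(-95\right)} - \frac{257}{331}\right) + 193487\right) + 213831} = \frac{1}{\left(\left(\frac{23565}{- \frac{95}{244}} - \frac{257}{331}\right) + 193487\right) + 213831} = \frac{1}{\left(\left(23565 \left(- \frac{244}{95}\right) - \frac{257}{331}\right) + 193487\right) + 213831} = \frac{1}{\left(\left(- \frac{1149972}{19} - \frac{257}{331}\right) + 193487\right) + 213831} = \frac{1}{\left(- \frac{380645615}{6289} + 193487\right) + 213831} = \frac{1}{\frac{836194128}{6289} + 213831} = \frac{1}{\frac{2180977287}{6289}} = \frac{6289}{2180977287}$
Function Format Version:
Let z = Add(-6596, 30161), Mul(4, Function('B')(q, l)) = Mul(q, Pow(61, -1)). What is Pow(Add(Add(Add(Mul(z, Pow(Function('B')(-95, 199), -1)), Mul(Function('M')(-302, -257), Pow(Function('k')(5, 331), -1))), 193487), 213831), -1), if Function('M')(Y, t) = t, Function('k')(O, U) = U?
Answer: Rational(6289, 2180977287) ≈ 2.8836e-6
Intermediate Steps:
Function('B')(q, l) = Mul(Rational(1, 244), q) (Function('B')(q, l) = Mul(Rational(1, 4), Mul(q, Pow(61, -1))) = Mul(Rational(1, 4), Mul(q, Rational(1, 61))) = Mul(Rational(1, 4), Mul(Rational(1, 61), q)) = Mul(Rational(1, 244), q))
z = 23565
Pow(Add(Add(Add(Mul(z, Pow(Function('B')(-95, 199), -1)), Mul(Function('M')(-302, -257), Pow(Function('k')(5, 331), -1))), 193487), 213831), -1) = Pow(Add(Add(Add(Mul(23565, Pow(Mul(Rational(1, 244), -95), -1)), Mul(-257, Pow(331, -1))), 193487), 213831), -1) = Pow(Add(Add(Add(Mul(23565, Pow(Rational(-95, 244), -1)), Mul(-257, Rational(1, 331))), 193487), 213831), -1) = Pow(Add(Add(Add(Mul(23565, Rational(-244, 95)), Rational(-257, 331)), 193487), 213831), -1) = Pow(Add(Add(Add(Rational(-1149972, 19), Rational(-257, 331)), 193487), 213831), -1) = Pow(Add(Add(Rational(-380645615, 6289), 193487), 213831), -1) = Pow(Add(Rational(836194128, 6289), 213831), -1) = Pow(Rational(2180977287, 6289), -1) = Rational(6289, 2180977287)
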